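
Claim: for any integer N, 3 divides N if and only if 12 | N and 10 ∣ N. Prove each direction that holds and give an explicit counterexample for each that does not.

(⟹) This fails: take N = 3. Certainly 3 ∣ 3, but 12 ∤ 3.

(⟸) Suppose 12 ∣ N and 10 ∣ N. Any common multiple of 12 and 10 is a multiple of their lcm; here lcm(12, 10) = 12·10/gcd(12, 10) = 120/2 = 60, so 60 ∣ N. Since 3 ∣ 60, it follows that 3 ∣ N.

The forward direction fails; the converse holds.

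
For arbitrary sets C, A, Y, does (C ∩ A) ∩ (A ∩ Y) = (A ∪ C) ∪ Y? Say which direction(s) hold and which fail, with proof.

(⊆) Let x ∈ (C ∩ A) ∩ (A ∩ Y). Then x ∈ C ∩ A ∩ Y, from which x ∈ (A ∪ C) ∪ Y.

(⊇) This inclusion fails. Take C = {1}, A = ∅, Y = ∅; then 1 ∈ (A ∪ C) ∪ Y but 1 ∉ (C ∩ A) ∩ (A ∩ Y).

(⊆) holds; (⊇) fails.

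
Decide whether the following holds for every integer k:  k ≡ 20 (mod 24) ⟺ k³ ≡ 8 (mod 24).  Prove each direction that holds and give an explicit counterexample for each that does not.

(⇒) holds; (⇐) fails.

[⇒] Suppose k ≡ 20 (mod 24). Write k = 24j + 20. Then (24j + 20)³ = 13824j³ + 34560j² + 28800j + 8000 = 24(576j³ + 1440j² + 1200j + 333) + 8, so k³ ≡ 8 (mod 24).

[⇐] This fails: take k = 2. Then 2³ = 8 ≡ 8 (mod 24), yet 2 ≡ 2 (mod 24), not 20.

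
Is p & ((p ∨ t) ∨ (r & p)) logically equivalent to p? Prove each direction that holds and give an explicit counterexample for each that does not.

(→) Assume the antecedent. If t is true, the antecedent forces (t = T, p = T, r = F) or (t = T, p = T, r = T), and p holds there. If t is false, the antecedent forces (t = F, p = T, r = F) or (t = F, p = T, r = T), and p holds there. Either way p holds.

(←) Assume the antecedent. If t is true, the antecedent forces (t = T, p = T, r = F) or (t = T, p = T, r = T), and p & ((p ∨ t) ∨ (r & p)) holds there. If t is false, the antecedent forces (t = F, p = T, r = F) or (t = F, p = T, r = T), and p & ((p ∨ t) ∨ (r & p)) holds there. Either way p & ((p ∨ t) ∨ (r & p)) holds.

Equivalent; both directions hold.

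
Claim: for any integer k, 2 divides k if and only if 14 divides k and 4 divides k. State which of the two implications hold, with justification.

Forward direction. This fails: take k = 2. Certainly 2 ∣ 2, but 14 ∤ 2.

Converse. Suppose 14 ∣ k and 4 ∣ k. Any common multiple of 14 and 4 is a multiple of their lcm; here lcm(14, 4) = 14·4/gcd(14, 4) = 56/2 = 28, so 28 ∣ k. Since 2 ∣ 28, it follows that 2 ∣ k.

Only the converse holds.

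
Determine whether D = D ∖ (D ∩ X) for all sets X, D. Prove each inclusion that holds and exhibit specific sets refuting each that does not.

The sets are not equal: only the reverse inclusion holds.

(⟹) This inclusion fails. Take X = {1}, D = {1}; then 1 ∈ D but 1 ∉ D ∖ (D ∩ X).

(⟸) Let x ∈ D ∖ (D ∩ X). Then x ∈ D and x ∉ X, from which x ∈ D.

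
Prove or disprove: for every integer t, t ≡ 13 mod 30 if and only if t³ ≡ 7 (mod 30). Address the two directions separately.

Equivalent; both directions hold.

[⇐] Suppose t³ ≡ 7 (mod 30). The only residue r in {0, …, 29} with r³ ≡ 7 (mod 30) is r = 13, so t ≡ 13 (mod 30).

[⇒] Suppose t ≡ 13 mod 30. Write t = 30j + 13. Then (30j + 13)³ = 27000j³ + 35100j² + 15210j + 2197 = 30(900j³ + 1170j² + 507j + 73) + 7, so t³ ≡ 7 (mod 30).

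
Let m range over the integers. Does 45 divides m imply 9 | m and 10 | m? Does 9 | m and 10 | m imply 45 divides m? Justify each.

[⇒] This fails: take m = 45. Certainly 45 ∣ 45, but 10 ∤ 45.

[⇐] Suppose 9 ∣ m and 10 ∣ m. Any common multiple of 9 and 10 is a multiple of their lcm; here gcd(9, 10) = 1, so lcm(9, 10) = 9·10 = 90, so 90 ∣ m. Since 45 ∣ 90, it follows that 45 ∣ m.

Only the reverse direction holds.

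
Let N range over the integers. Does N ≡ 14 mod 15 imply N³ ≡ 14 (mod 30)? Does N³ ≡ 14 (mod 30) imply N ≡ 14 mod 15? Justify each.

Not equivalent: only (⇐) holds.

[⇒] This fails: take N = 29. Then 29 ≡ 14 (mod 15), but 29³ = 24389 ≡ 29 (mod 30), not 14.

[⇐] Conversely, the residues r modulo 30 with r³ ≡ 14 (mod 30) are exactly {14}, and each is ≡ 14 (mod 15).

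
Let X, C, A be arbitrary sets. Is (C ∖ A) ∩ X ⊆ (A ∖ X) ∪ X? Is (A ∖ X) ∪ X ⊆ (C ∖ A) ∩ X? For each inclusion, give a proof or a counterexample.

Only the forward inclusion holds.

(⊆) Let x ∈ (C ∖ A) ∩ X. Then x ∈ X ∩ C and x ∉ A, from which x ∈ (A ∖ X) ∪ X.

(⊇) This inclusion fails. Take X = {1}, C = ∅, A = ∅; then 1 ∈ (A ∖ X) ∪ X but 1 ∉ (C ∖ A) ∩ X.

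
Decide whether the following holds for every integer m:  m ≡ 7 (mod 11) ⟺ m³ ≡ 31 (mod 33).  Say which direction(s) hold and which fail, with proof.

(⇒) fails and (⇐) fails.

[⇒] This fails: take m = 7. Then 7 ≡ 7 (mod 11), but 7³ = 343 ≡ 13 (mod 33), not 31.

[⇐] This fails: take m = 4. Then 4³ = 64 ≡ 31 (mod 33), yet 4 ≡ 4 (mod 11), not 7.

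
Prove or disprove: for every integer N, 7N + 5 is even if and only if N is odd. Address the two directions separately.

(⇒) Suppose 7N + 5 is even. Since 7 is odd, 7N and N have the same parity, so 7N + 5 ≡ N + 5 (mod 2). As 5 is odd, 7N + 5 is even exactly when N is odd. Thus N is odd.

(⇐) Conversely, suppose N is odd; write N = 2j + 1. Then 7N + 5 = 7·(2j + 1) + 5 = 2·7j + 12, which is even.

Both directions hold.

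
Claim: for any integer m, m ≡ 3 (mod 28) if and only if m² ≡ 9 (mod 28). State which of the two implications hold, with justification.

Not equivalent: only (⇒) holds.

(⇐) This fails: take m = 11. Then 11² = 121 ≡ 9 (mod 28), yet 11 ≡ 11 (mod 28), not 3.

(⇒) Suppose m ≡ 3 (mod 28). Write m = 28j + 3. Then (28j + 3)² = 784j² + 168j + 9 = 28(28j² + 6j) + 9, so m² ≡ 9 (mod 28).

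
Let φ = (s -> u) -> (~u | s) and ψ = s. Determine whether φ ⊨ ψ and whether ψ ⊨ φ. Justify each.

Only the reverse direction holds.

(⟸) Assume the antecedent. If s is true, (s -> u) -> (~u | s) reduces to true regardless of the other variables. If s is false, the antecedent cannot hold. Either way (s -> u) -> (~u | s) holds.

(⟹) This fails. Under s = F, u = F, the left side is true but the right side is false.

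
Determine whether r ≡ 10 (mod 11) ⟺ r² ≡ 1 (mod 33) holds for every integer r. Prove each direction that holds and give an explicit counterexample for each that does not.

(⇒) This fails: take r = 21. Then 21 ≡ 10 (mod 11), but 21² = 441 ≡ 12 (mod 33), not 1.

(⇐) This fails: take r = 1. Then 1² = 1 ≡ 1 (mod 33), yet 1 ≡ 1 (mod 11), not 10.

Neither implication holds.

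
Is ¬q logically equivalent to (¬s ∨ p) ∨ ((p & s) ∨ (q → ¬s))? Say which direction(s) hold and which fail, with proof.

(→) Assume the antecedent. If s is true, the antecedent forces (s = T, q = F, p = F) or (s = T, q = F, p = T), and the consequent holds there. If s is false, the consequent reduces to true regardless of the other variables. Either way the consequent holds.

(←) This fails. Under s = F, q = T, p = F, the left side is false but the right side is true.

Only the forward implication holds.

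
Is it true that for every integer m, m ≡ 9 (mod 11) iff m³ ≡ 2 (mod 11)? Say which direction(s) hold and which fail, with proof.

(⇒) fails and (⇐) fails.

(⇒) This fails: take m = 9. Then 9 ≡ 9 (mod 11), but 9³ = 729 ≡ 3 (mod 11), not 2.

(⇐) This fails: take m = 7. Then 7³ = 343 ≡ 2 (mod 11), yet 7 ≡ 7 (mod 11), not 9.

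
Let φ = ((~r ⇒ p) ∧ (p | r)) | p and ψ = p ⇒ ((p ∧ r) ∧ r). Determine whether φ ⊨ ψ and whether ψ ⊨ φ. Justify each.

[⇒] This fails. Under p = T, r = F, the left side is true but the right side is false.

[⇐] This fails. Under p = F, r = F, the left side is false but the right side is true.

Neither direction holds.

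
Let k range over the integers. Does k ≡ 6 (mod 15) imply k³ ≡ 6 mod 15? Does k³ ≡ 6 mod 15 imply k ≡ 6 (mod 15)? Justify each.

[⇒] Suppose k ≡ 6 (mod 15). Write k = 15j + 6. Then (15j + 6)³ = 3375j³ + 4050j² + 1620j + 216 = 15(225j³ + 270j² + 108j + 14) + 6, so k³ ≡ 6 (mod 15).

[⇐] Conversely, suppose k³ ≡ 6 (mod 15). The only residue r in {0, …, 14} with r³ ≡ 6 (mod 15) is r = 6, so k ≡ 6 (mod 15).

Both directions hold.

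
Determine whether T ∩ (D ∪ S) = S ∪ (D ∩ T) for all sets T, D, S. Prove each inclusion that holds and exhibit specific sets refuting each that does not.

(⊆) holds; (⊇) fails.

(⊆) Let x ∈ T ∩ (D ∪ S). Then either x ∈ T ∩ D and x ∉ S; or x ∈ T ∩ S and x ∉ D; or x ∈ T ∩ D ∩ S. In each case x ∈ S ∪ (D ∩ T), so T ∩ (D ∪ S) ⊆ S ∪ (D ∩ T).

(⊇) This inclusion fails. Take T = ∅, D = ∅, S = {1}; then 1 ∈ S ∪ (D ∩ T) but 1 ∉ T ∩ (D ∪ S).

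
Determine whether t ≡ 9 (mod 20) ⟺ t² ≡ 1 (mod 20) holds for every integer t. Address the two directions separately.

Forward direction. Suppose t ≡ 9 (mod 20). Write t = 20j + 9. Then (20j + 9)² = 400j² + 360j + 81 = 20(20j² + 18j + 4) + 1, so t² ≡ 1 (mod 20).

Converse. This fails: take t = 1. Then 1² = 1 ≡ 1 (mod 20), yet 1 ≡ 1 (mod 20), not 9.

(⇒) holds; (⇐) fails.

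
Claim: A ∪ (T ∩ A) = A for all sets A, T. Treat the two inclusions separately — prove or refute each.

(⟸) Let x ∈ A. Then either x ∈ A and x ∉ T; or x ∈ A ∩ T. In each case x ∈ A ∪ (T ∩ A), so A ⊆ A ∪ (T ∩ A).

(⟹) Let x ∈ A ∪ (T ∩ A). Then either x ∈ A and x ∉ T; or x ∈ A ∩ T. In each case x ∈ A, so A ∪ (T ∩ A) ⊆ A.

Both inclusions hold; the sets are equal.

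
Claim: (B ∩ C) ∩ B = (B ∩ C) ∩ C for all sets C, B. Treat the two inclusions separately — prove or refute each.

Reverse inclusion. Let x ∈ (B ∩ C) ∩ C. Then x ∈ C ∩ B, from which x ∈ (B ∩ C) ∩ B.

Forward inclusion. Let x ∈ (B ∩ C) ∩ B. Then x ∈ C ∩ B, from which x ∈ (B ∩ C) ∩ C.

Both inclusions hold; the sets are equal.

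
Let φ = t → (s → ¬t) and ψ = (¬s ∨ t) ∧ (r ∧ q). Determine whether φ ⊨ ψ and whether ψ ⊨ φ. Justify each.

(⇒) fails and (⇐) fails.

(⟹) This fails. Under t = F, s = F, q = F, r = F, the left side is true but the right side is false.

(⟸) This fails. Under t = T, s = T, q = T, r = T, the left side is false but the right side is true.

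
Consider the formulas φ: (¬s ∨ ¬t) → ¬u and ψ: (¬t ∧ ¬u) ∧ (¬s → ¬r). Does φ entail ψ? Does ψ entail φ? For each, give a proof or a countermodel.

(⟹) This fails. Under t = T, u = F, r = F, s = F, the left side is true but the right side is false.

(⟸) Assume the antecedent. If u is true, the antecedent cannot hold. If u is false, (¬s ∨ ¬t) → ¬u reduces to true regardless of the other variables. Either way (¬s ∨ ¬t) → ¬u holds.

The forward direction fails; the converse holds.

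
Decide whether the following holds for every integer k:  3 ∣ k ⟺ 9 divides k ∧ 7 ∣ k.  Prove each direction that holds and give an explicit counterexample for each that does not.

Only the reverse direction holds.

(←) Suppose 9 ∣ k and 7 ∣ k. Any common multiple of 9 and 7 is a multiple of their lcm; here gcd(9, 7) = 1, so lcm(9, 7) = 9·7 = 63, so 63 ∣ k. Since 3 ∣ 63, it follows that 3 ∣ k.

(→) This fails: take k = 3. Certainly 3 ∣ 3, but 9 ∤ 3.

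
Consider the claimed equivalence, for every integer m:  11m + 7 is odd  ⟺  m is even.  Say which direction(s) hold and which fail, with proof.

(→) Suppose 11m + 7 is odd. Since 11 is odd, 11m and m have the same parity, so 11m + 7 ≡ m + 7 (mod 2). As 7 is odd, 11m + 7 is odd exactly when m is even. Thus m is even.

(←) Conversely, suppose m is even; write m = 2j. Then 11m + 7 = 11·(2j) + 7 = 2·11j + 7, which is odd.

The biconditional holds.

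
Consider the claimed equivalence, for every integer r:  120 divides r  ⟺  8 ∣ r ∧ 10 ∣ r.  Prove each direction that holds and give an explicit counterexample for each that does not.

Not equivalent: only (⇒) holds.

(⟹) If 120 ∣ r, write r = 120q. Since 120 = 15·8, r = 8·(15q), so 8 ∣ r; and since 120 = 12·10, r = 10·(12q), so 10 ∣ r.

(⟸) This fails: take r = 40. Both 8 ∣ 40 and 10 ∣ 40, yet 40 is not a multiple of 120 (since 40 = 0·120 + 40), so 120 ∤ 40.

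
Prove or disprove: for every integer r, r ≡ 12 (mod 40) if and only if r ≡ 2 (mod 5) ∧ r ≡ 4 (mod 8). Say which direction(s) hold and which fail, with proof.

[⇐] If r ≡ 2 (mod 5) and r ≡ 4 (mod 8), then by the Chinese remainder theorem r ≡ 12 (mod 40). This is exactly r ≡ 12 (mod 40).

[⇒] Suppose r ≡ 12 (mod 40); write r = 40j + 12. Since 5 ∣ 40, reducing mod 5 gives r ≡ 12 ≡ 2 (mod 5); since 8 ∣ 40, reducing mod 8 gives r ≡ 12 ≡ 4 (mod 8).

Both directions hold; the statement is true.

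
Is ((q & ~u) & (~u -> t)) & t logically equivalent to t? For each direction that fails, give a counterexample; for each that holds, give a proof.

(⇒) Assume the antecedent. If t is true, t reduces to true regardless of the other variables. If t is false, the antecedent cannot hold. Either way t holds.

(⇐) This fails. Under t = T, q = F, u = F, the left side is false but the right side is true.

Not equivalent: only (⇒) holds.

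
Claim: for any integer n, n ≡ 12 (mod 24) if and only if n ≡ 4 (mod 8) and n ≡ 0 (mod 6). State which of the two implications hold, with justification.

Converse. If n ≡ 4 (mod 8) and n ≡ 0 (mod 6), then by the Chinese remainder theorem n ≡ 12 (mod 24). This is exactly n ≡ 12 (mod 24).

Forward direction. Suppose n ≡ 12 (mod 24); write n = 24j + 12. Since 8 ∣ 24, reducing mod 8 gives n ≡ 12 ≡ 4 (mod 8); since 6 ∣ 24, reducing mod 6 gives n ≡ 12 ≡ 0 (mod 6).

Equivalent; both directions hold.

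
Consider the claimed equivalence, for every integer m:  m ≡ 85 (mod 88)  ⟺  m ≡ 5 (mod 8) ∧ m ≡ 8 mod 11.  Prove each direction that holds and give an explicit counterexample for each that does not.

Forward direction. Suppose m ≡ 85 (mod 88); write m = 88j + 85. Since 8 ∣ 88, reducing mod 8 gives m ≡ 85 ≡ 5 (mod 8); since 11 ∣ 88, reducing mod 11 gives m ≡ 85 ≡ 8 (mod 11).

Converse. If m ≡ 5 (mod 8) and m ≡ 8 (mod 11), then by the Chinese remainder theorem m ≡ 85 (mod 88). This is exactly m ≡ 85 (mod 88).

Equivalent; both directions hold.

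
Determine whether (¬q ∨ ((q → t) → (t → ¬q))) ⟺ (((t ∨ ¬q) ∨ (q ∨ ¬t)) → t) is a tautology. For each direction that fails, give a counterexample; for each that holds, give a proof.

Neither direction holds.

Forward direction. This fails. Under t = F, q = F, the left side is true but the right side is false.

Converse. This fails. Under t = T, q = T, the left side is false but the right side is true.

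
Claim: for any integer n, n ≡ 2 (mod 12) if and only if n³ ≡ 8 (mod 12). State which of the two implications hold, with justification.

Forward direction. Suppose n ≡ 2 (mod 12). Write n = 12j + 2. Then (12j + 2)³ = 1728j³ + 864j² + 144j + 8 = 12(144j³ + 72j² + 12j) + 8, so n³ ≡ 8 (mod 12).

Converse. This fails: take n = 8. Then 8³ = 512 ≡ 8 (mod 12), yet 8 ≡ 8 (mod 12), not 2.

(⇒) holds; (⇐) fails.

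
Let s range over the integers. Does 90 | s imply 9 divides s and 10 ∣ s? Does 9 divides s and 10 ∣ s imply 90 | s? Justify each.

Both directions hold; the statement is true.

(⇒) If 90 ∣ s, write s = 90q. Since 90 = 10·9, s = 9·(10q), so 9 ∣ s; and since 90 = 9·10, s = 10·(9q), so 10 ∣ s.

(⇐) Suppose 9 ∣ s and 10 ∣ s. Any common multiple of 9 and 10 is a multiple of their lcm; here gcd(9, 10) = 1, so lcm(9, 10) = 9·10 = 90, so 90 ∣ s.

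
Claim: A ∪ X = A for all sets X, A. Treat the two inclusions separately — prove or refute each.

Only the reverse inclusion holds.

Forward inclusion. This inclusion fails. Take X = {1}, A = ∅; then 1 ∈ A ∪ X but 1 ∉ A.

Reverse inclusion. Let x ∈ A. Then either x ∈ A and x ∉ X; or x ∈ X ∩ A. In each case x ∈ A ∪ X, so A ⊆ A ∪ X.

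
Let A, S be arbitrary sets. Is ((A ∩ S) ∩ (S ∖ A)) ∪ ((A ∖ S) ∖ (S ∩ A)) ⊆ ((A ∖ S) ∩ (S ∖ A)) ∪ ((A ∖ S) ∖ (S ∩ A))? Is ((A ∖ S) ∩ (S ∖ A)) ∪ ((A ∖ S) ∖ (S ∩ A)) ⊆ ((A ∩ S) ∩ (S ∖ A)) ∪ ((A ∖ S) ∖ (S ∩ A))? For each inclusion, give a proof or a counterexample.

Both inclusions hold.

(⟹) Let x ∈ ((A ∩ S) ∩ (S ∖ A)) ∪ ((A ∖ S) ∖ (S ∩ A)). Then x ∈ A and x ∉ S, from which x ∈ ((A ∖ S) ∩ (S ∖ A)) ∪ ((A ∖ S) ∖ (S ∩ A)).

(⟸) Let x ∈ ((A ∖ S) ∩ (S ∖ A)) ∪ ((A ∖ S) ∖ (S ∩ A)). Then x ∈ A and x ∉ S, from which x ∈ ((A ∩ S) ∩ (S ∖ A)) ∪ ((A ∖ S) ∖ (S ∩ A)).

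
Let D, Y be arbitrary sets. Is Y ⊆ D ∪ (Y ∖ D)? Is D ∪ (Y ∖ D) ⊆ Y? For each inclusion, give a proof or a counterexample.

(⟹) Let x ∈ Y. Then either x ∈ Y and x ∉ D; or x ∈ D ∩ Y. In each case x ∈ D ∪ (Y ∖ D), so Y ⊆ D ∪ (Y ∖ D).

(⟸) This inclusion fails. Take D = {1}, Y = ∅; then 1 ∈ D ∪ (Y ∖ D) but 1 ∉ Y.

Only the forward inclusion holds.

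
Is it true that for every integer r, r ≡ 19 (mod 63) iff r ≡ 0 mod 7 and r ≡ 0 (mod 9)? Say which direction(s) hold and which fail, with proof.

Neither direction holds.

[⇒] This fails: r = 19 gives 19 ≡ 19 (mod 63) but 19 ≡ 5 (mod 7), so the conjunction on the right does not hold.

[⇐] This fails: r = 0 satisfies both congruences on the right (0 ≡ 0 mod 7 and 0 ≡ 0 mod 9) yet 0 ≡ 0 (mod 63), not 19.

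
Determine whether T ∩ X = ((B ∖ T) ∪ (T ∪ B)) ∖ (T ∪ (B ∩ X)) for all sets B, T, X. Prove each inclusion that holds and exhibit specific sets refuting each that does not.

Both inclusions fail.

Forward inclusion. This inclusion fails. Take B = ∅, T = {1}, X = {1}; then 1 ∈ T ∩ X but 1 ∉ ((B ∖ T) ∪ (T ∪ B)) ∖ (T ∪ (B ∩ X)).

Reverse inclusion. This inclusion fails. Take B = {1}, T = ∅, X = ∅; then 1 ∈ ((B ∖ T) ∪ (T ∪ B)) ∖ (T ∪ (B ∩ X)) but 1 ∉ T ∩ X.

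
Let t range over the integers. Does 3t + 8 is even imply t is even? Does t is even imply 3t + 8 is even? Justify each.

Both directions hold; the statement is true.

(⇐) Suppose t is even; write t = 2j. Then 3t + 8 = 3·(2j) + 8 = 2·3j + 8, which is even.

(⇒) Suppose 3t + 8 is even. Since 3 is odd, 3t and t have the same parity, so 3t + 8 ≡ t + 8 (mod 2). As 8 is even, 3t + 8 is even exactly when t is even. Thus t is even.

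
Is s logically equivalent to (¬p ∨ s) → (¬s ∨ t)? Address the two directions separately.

(⇒) fails and (⇐) fails.

(→) This fails. Under s = T, p = F, t = F, the left side is true but the right side is false.

(←) This fails. Under s = F, p = F, t = F, the left side is false but the right side is true.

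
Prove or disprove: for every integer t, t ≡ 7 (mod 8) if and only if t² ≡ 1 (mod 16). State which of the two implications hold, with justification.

(⟸) This fails: take t = 1. Then 1² = 1 ≡ 1 (mod 16), yet 1 ≡ 1 (mod 8), not 7.

(⟹) Suppose t ≡ 7 (mod 8). Working modulo 16, t ∈ {7, 15}; for each such r, r² ≡ 1 (mod 16).

The forward direction holds; the converse fails.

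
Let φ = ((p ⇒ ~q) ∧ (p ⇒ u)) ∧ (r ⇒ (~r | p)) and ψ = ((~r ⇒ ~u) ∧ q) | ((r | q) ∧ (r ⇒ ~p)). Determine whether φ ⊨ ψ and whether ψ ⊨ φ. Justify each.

(⇒) fails and (⇐) fails.

(⇒) This fails. Under q = F, p = F, r = F, u = F, the left side is true but the right side is false.

(⇐) This fails. Under q = T, p = T, r = F, u = F, the left side is false but the right side is true.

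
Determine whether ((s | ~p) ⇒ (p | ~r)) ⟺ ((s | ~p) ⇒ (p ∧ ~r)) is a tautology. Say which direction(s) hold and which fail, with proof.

[⇒] This fails. Under r = F, p = F, s = F, the left side is true but the right side is false.

[⇐] Assume the antecedent. If r is true, the antecedent forces (r = T, p = T, s = F), and (s | ~p) ⇒ (p | ~r) holds there. If r is false, (s | ~p) ⇒ (p | ~r) reduces to true regardless of the other variables. Either way (s | ~p) ⇒ (p | ~r) holds.

Only the reverse direction holds.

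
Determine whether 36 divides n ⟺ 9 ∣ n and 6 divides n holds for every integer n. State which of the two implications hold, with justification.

Not equivalent: only (⇒) holds.

(⇒) If 36 ∣ n, write n = 36q. Since 36 = 4·9, n = 9·(4q), so 9 ∣ n; and since 36 = 6·6, n = 6·(6q), so 6 ∣ n.

(⇐) This fails: take n = 18. Both 9 ∣ 18 and 6 ∣ 18, yet 18 is not a multiple of 36 (since 18 = 0·36 + 18), so 36 ∤ 18.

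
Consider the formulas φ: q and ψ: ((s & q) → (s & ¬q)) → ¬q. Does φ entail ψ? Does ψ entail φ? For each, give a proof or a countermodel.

(⟹) This fails. Under q = T, s = F, the left side is true but the right side is false.

(⟸) This fails. Under q = F, s = F, the left side is false but the right side is true.

Both directions fail.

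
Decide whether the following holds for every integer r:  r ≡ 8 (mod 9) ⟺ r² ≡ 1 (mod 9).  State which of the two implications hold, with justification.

The forward direction holds; the converse fails.

Forward direction. Suppose r ≡ 8 (mod 9). Write r = 9j + 8. Then (9j + 8)² = 81j² + 144j + 64 = 9(9j² + 16j + 7) + 1, so r² ≡ 1 (mod 9).

Converse. This fails: take r = 1. Then 1² = 1 ≡ 1 (mod 9), yet 1 ≡ 1 (mod 9), not 8.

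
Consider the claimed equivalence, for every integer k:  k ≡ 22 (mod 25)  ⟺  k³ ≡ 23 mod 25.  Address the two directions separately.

(→) Suppose k ≡ 22 (mod 25). Write k = 25j + 22. Then (25j + 22)³ = 15625j³ + 41250j² + 36300j + 10648 = 25(625j³ + 1650j² + 1452j + 425) + 23, so k³ ≡ 23 (mod 25).

(←) Conversely, suppose k³ ≡ 23 (mod 25). The only residue r in {0, …, 24} with r³ ≡ 23 (mod 25) is r = 22, so k ≡ 22 (mod 25).

Both directions hold; the statement is true.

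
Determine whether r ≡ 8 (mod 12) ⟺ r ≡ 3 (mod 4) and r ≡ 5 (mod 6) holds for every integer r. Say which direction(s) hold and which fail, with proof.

Both directions fail.

Forward direction. This fails: r = 8 gives 8 ≡ 8 (mod 12) but 8 ≡ 0 (mod 4), so the conjunction on the right does not hold.

Converse. This fails: r = 11 satisfies both congruences on the right (11 ≡ 3 mod 4 and 11 ≡ 5 mod 6) yet 11 ≡ 11 (mod 12), not 8.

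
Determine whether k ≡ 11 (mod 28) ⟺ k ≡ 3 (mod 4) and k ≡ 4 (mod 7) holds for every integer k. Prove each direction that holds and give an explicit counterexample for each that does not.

Both directions hold.

Forward direction. Suppose k ≡ 11 (mod 28); write k = 28j + 11. Since 4 ∣ 28, reducing mod 4 gives k ≡ 11 ≡ 3 (mod 4); since 7 ∣ 28, reducing mod 7 gives k ≡ 11 ≡ 4 (mod 7).

Converse. If k ≡ 3 (mod 4) and k ≡ 4 (mod 7), then by the Chinese remainder theorem k ≡ 11 (mod 28). This is exactly k ≡ 11 (mod 28).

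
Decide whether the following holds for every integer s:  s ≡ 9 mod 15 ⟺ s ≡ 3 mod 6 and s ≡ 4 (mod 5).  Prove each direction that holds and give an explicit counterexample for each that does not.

The forward direction fails; the converse holds.

Converse. If s ≡ 3 (mod 6) and s ≡ 4 (mod 5), then by the Chinese remainder theorem s ≡ 9 (mod 30). Since 9 ≡ 9 (mod 15) and 15 ∣ 30, we get s ≡ 9 (mod 15).

Forward direction. This fails: s = 24 gives 24 ≡ 9 (mod 15) but 24 ≡ 0 (mod 6), so the conjunction on the right does not hold.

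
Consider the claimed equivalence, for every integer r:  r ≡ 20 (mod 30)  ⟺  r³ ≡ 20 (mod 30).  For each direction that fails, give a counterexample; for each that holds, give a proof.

(⟹) Suppose r ≡ 20 (mod 30). Write r = 30j + 20. Then (30j + 20)³ = 27000j³ + 54000j² + 36000j + 8000 = 30(900j³ + 1800j² + 1200j + 266) + 20, so r³ ≡ 20 (mod 30).

(⟸) Conversely, suppose r³ ≡ 20 (mod 30). The only residue r in {0, …, 29} with r³ ≡ 20 (mod 30) is r = 20, so r ≡ 20 (mod 30).

Both directions hold.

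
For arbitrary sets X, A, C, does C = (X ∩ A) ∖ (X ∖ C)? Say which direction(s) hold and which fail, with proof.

(⊆) fails; (⊇) holds.

(⟹) This inclusion fails. Take X = ∅, A = ∅, C = {1}; then 1 ∈ C but 1 ∉ (X ∩ A) ∖ (X ∖ C).

(⟸) Let x ∈ (X ∩ A) ∖ (X ∖ C). Then x ∈ X ∩ A ∩ C, from which x ∈ C.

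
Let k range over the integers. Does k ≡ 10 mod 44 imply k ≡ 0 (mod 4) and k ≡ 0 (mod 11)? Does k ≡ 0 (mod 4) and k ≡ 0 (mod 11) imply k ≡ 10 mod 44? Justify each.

[⇒] This fails: k = 10 gives 10 ≡ 10 (mod 44) but 10 ≡ 2 (mod 4), so the conjunction on the right does not hold.

[⇐] This fails: k = 0 satisfies both congruences on the right (0 ≡ 0 mod 4 and 0 ≡ 0 mod 11) yet 0 ≡ 0 (mod 44), not 10.

Both directions fail.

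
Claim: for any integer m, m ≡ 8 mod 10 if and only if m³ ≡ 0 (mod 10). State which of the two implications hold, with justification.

(⟹) This fails: take m = 8. Then 8 ≡ 8 (mod 10), but 8³ = 512 ≡ 2 (mod 10), not 0.

(⟸) This fails: take m = 0. Then 0³ = 0 ≡ 0 (mod 10), yet 0 ≡ 0 (mod 10), not 8.

(⇒) fails and (⇐) fails.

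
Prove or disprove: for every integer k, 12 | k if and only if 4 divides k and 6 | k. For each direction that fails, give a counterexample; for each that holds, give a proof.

Both implications hold.

Forward direction. If 12 ∣ k, write k = 12q. Since 12 = 3·4, k = 4·(3q), so 4 ∣ k; and since 12 = 2·6, k = 6·(2q), so 6 ∣ k.

Converse. Suppose 4 ∣ k and 6 ∣ k. Any common multiple of 4 and 6 is a multiple of their lcm; here lcm(4, 6) = 4·6/gcd(4, 6) = 24/2 = 12, so 12 ∣ k.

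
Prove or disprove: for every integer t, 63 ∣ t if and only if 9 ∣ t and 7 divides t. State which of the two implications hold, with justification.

(⟹) If 63 ∣ t, write t = 63q. Since 63 = 7·9, t = 9·(7q), so 9 ∣ t; and since 63 = 9·7, t = 7·(9q), so 7 ∣ t.

(⟸) Suppose 9 ∣ t and 7 ∣ t. Any common multiple of 9 and 7 is a multiple of their lcm; here gcd(9, 7) = 1, so lcm(9, 7) = 9·7 = 63, so 63 ∣ t.

Equivalent; both directions hold.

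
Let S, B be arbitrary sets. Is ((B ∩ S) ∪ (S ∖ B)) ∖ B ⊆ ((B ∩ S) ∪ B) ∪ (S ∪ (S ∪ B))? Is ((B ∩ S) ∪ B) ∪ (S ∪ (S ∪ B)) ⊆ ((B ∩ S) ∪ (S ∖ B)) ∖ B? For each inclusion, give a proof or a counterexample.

Only the forward inclusion holds.

(⊆) Let x ∈ ((B ∩ S) ∪ (S ∖ B)) ∖ B. Then x ∈ S and x ∉ B, from which x ∈ ((B ∩ S) ∪ B) ∪ (S ∪ (S ∪ B)).

(⊇) This inclusion fails. Take S = ∅, B = {1}; then 1 ∈ ((B ∩ S) ∪ B) ∪ (S ∪ (S ∪ B)) but 1 ∉ ((B ∩ S) ∪ (S ∖ B)) ∖ B.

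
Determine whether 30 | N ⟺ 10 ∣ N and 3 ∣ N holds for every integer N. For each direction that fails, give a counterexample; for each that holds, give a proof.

Equivalent; both directions hold.

(⇒) If 30 ∣ N, write N = 30q. Since 30 = 3·10, N = 10·(3q), so 10 ∣ N; and since 30 = 10·3, N = 3·(10q), so 3 ∣ N.

(⇐) Suppose 10 ∣ N and 3 ∣ N. Any common multiple of 10 and 3 is a multiple of their lcm; here gcd(10, 3) = 1, so lcm(10, 3) = 10·3 = 30, so 30 ∣ N.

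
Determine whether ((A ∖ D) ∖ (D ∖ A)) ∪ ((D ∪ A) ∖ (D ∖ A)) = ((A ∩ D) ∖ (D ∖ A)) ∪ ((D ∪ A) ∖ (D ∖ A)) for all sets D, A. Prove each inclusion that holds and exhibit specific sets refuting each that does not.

(⊆) Let x ∈ ((A ∖ D) ∖ (D ∖ A)) ∪ ((D ∪ A) ∖ (D ∖ A)). Then either x ∈ A and x ∉ D; or x ∈ D ∩ A. In each case x ∈ ((A ∩ D) ∖ (D ∖ A)) ∪ ((D ∪ A) ∖ (D ∖ A)), so ((A ∖ D) ∖ (D ∖ A)) ∪ ((D ∪ A) ∖ (D ∖ A)) ⊆ ((A ∩ D) ∖ (D ∖ A)) ∪ ((D ∪ A) ∖ (D ∖ A)).

(⊇) Let x ∈ ((A ∩ D) ∖ (D ∖ A)) ∪ ((D ∪ A) ∖ (D ∖ A)). Then either x ∈ A and x ∉ D; or x ∈ D ∩ A. In each case x ∈ ((A ∖ D) ∖ (D ∖ A)) ∪ ((D ∪ A) ∖ (D ∖ A)), so ((A ∩ D) ∖ (D ∖ A)) ∪ ((D ∪ A) ∖ (D ∖ A)) ⊆ ((A ∖ D) ∖ (D ∖ A)) ∪ ((D ∪ A) ∖ (D ∖ A)).

Both inclusions hold.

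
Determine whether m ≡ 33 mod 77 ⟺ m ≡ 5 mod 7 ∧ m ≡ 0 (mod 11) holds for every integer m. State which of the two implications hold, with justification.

Forward direction. Suppose m ≡ 33 (mod 77); write m = 77j + 33. Since 7 ∣ 77, reducing mod 7 gives m ≡ 33 ≡ 5 (mod 7); since 11 ∣ 77, reducing mod 11 gives m ≡ 33 ≡ 0 (mod 11).

Converse. If m ≡ 5 (mod 7) and m ≡ 0 (mod 11), then by the Chinese remainder theorem m ≡ 33 (mod 77). This is exactly m ≡ 33 (mod 77).

Both implications hold.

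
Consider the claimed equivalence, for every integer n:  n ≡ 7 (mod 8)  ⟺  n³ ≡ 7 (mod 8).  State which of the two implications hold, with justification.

Equivalent; both directions hold.

(⟸) Suppose n³ ≡ 7 (mod 8). The only residue r in {0, …, 7} with r³ ≡ 7 (mod 8) is r = 7, so n ≡ 7 (mod 8).

(⟹) Suppose n ≡ 7 (mod 8). Write n = 8j + 7. Then (8j + 7)³ = 512j³ + 1344j² + 1176j + 343 = 8(64j³ + 168j² + 147j + 42) + 7, so n³ ≡ 7 (mod 8).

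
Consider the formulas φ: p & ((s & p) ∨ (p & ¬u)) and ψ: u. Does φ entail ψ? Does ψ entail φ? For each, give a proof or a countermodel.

Both directions fail.

Forward direction. This fails. Under s = F, u = F, p = T, the left side is true but the right side is false.

Converse. This fails. Under s = F, u = T, p = F, the left side is false but the right side is true.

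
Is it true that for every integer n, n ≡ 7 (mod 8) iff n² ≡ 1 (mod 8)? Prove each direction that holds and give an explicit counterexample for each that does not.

The forward direction holds; the converse fails.

(⇒) Suppose n ≡ 7 (mod 8). Write n = 8j + 7. Then (8j + 7)² = 64j² + 112j + 49 = 8(8j² + 14j + 6) + 1, so n² ≡ 1 (mod 8).

(⇐) This fails: take n = 1. Then 1² = 1 ≡ 1 (mod 8), yet 1 ≡ 1 (mod 8), not 7.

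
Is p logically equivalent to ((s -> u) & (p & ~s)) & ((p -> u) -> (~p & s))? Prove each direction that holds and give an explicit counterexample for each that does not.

[⇒] This fails. Under p = T, u = T, s = F, the left side is true but the right side is false.

[⇐] Assume the antecedent. If p is true, p reduces to true regardless of the other variables. If p is false, the antecedent cannot hold. Either way p holds.

(⇒) fails; (⇐) holds.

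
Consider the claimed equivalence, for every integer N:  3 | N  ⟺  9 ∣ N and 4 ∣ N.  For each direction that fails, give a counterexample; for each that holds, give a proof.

The forward direction fails; the converse holds.

Forward direction. This fails: take N = 3. Certainly 3 ∣ 3, but 9 ∤ 3.

Converse. Suppose 9 ∣ N and 4 ∣ N. Any common multiple of 9 and 4 is a multiple of their lcm; here gcd(9, 4) = 1, so lcm(9, 4) = 9·4 = 36, so 36 ∣ N. Since 3 ∣ 36, it follows that 3 ∣ N.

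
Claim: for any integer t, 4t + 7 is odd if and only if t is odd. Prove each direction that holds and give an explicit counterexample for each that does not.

Only the reverse direction holds.

(⇐) Suppose t is odd. Since 4 is even, 4t is even for every t, so 4t + 7 has the same parity as 7, which is odd. Hence 4t + 7 is odd.

(⇒) This fails: take t = 0. Then 4t + 7 = 7, which is odd, yet t = 0 is even, not odd.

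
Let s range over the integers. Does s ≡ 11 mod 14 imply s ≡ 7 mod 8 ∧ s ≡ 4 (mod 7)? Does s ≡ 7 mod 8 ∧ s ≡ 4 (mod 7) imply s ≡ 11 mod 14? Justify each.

(→) This fails: s = 25 gives 25 ≡ 11 (mod 14) but 25 ≡ 1 (mod 8), so the conjunction on the right does not hold.

(←) Conversely, if s ≡ 7 (mod 8) and s ≡ 4 (mod 7), then by the Chinese remainder theorem s ≡ 39 (mod 56). Since 39 ≡ 11 (mod 14) and 14 ∣ 56, we get s ≡ 11 (mod 14).

Not equivalent: only (⇐) holds.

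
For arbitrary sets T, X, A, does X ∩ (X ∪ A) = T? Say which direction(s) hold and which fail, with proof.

Forward inclusion. This inclusion fails. Take T = ∅, X = {1}, A = ∅; then 1 ∈ X ∩ (X ∪ A) but 1 ∉ T.

Reverse inclusion. This inclusion fails. Take T = {1}, X = ∅, A = ∅; then 1 ∈ T but 1 ∉ X ∩ (X ∪ A).

(⊆) fails and (⊇) fails.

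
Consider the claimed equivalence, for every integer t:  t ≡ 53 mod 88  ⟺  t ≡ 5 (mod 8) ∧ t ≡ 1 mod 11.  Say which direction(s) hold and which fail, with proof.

Neither direction holds.

Forward direction. This fails: t = 53 gives 53 ≡ 53 (mod 88) but 53 ≡ 9 (mod 11), so the conjunction on the right does not hold.

Converse. This fails: t = 45 satisfies both congruences on the right (45 ≡ 5 mod 8 and 45 ≡ 1 mod 11) yet 45 ≡ 45 (mod 88), not 53.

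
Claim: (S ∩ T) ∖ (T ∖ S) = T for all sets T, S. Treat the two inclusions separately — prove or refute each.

The sets are not equal: only the forward inclusion holds.

(⟹) Let x ∈ (S ∩ T) ∖ (T ∖ S). Then x ∈ T ∩ S, from which x ∈ T.

(⟸) This inclusion fails. Take T = {1}, S = ∅; then 1 ∈ T but 1 ∉ (S ∩ T) ∖ (T ∖ S).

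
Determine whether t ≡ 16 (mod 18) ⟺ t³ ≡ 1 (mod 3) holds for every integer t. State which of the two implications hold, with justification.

Not equivalent: only (⇒) holds.

(⇒) Suppose t ≡ 16 (mod 18). Then t³ ≡ 16³ = 4096 (mod 18), and since 3 ∣ 18, also t³ ≡ 1 (mod 3).

(⇐) This fails: take t = 1. Then 1³ = 1 ≡ 1 (mod 3), yet 1 ≡ 1 (mod 18), not 16.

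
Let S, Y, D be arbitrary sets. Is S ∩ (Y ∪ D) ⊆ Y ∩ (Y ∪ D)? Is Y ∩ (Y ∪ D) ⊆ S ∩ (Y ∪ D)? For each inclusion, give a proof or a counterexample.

Neither inclusion holds.

(⟹) This inclusion fails. Take S = {1}, Y = ∅, D = {1}; then 1 ∈ S ∩ (Y ∪ D) but 1 ∉ Y ∩ (Y ∪ D).

(⟸) This inclusion fails. Take S = ∅, Y = {1}, D = ∅; then 1 ∈ Y ∩ (Y ∪ D) but 1 ∉ S ∩ (Y ∪ D).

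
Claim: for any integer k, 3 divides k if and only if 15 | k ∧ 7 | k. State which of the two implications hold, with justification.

(⇒) fails; (⇐) holds.

(→) This fails: take k = 3. Certainly 3 ∣ 3, but 15 ∤ 3.

(←) Suppose 15 ∣ k and 7 ∣ k. Any common multiple of 15 and 7 is a multiple of their lcm; here gcd(15, 7) = 1, so lcm(15, 7) = 15·7 = 105, so 105 ∣ k. Since 3 ∣ 105, it follows that 3 ∣ k.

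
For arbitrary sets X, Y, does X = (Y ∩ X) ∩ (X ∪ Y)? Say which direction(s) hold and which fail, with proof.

Only the reverse inclusion holds.

(⊆) This inclusion fails. Take X = {1}, Y = ∅; then 1 ∈ X but 1 ∉ (Y ∩ X) ∩ (X ∪ Y).

(⊇) Let x ∈ (Y ∩ X) ∩ (X ∪ Y). Then x ∈ X ∩ Y, from which x ∈ X.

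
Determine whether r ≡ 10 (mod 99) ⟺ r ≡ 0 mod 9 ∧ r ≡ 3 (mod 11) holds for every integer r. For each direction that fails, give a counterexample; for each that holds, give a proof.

(⟹) This fails: r = 10 gives 10 ≡ 10 (mod 99) but 10 ≡ 1 (mod 9), so the conjunction on the right does not hold.

(⟸) This fails: r = 36 satisfies both congruences on the right (36 ≡ 0 mod 9 and 36 ≡ 3 mod 11) yet 36 ≡ 36 (mod 99), not 10.

(⇒) fails and (⇐) fails.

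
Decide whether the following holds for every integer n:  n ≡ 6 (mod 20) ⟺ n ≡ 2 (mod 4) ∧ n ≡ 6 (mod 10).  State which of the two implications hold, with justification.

The biconditional holds.

(⇒) Suppose n ≡ 6 (mod 20); write n = 20j + 6. Since 4 ∣ 20, reducing mod 4 gives n ≡ 6 ≡ 2 (mod 4); since 10 ∣ 20, reducing mod 10 gives n ≡ 6 (mod 10).

(⇐) Conversely, if n ≡ 2 (mod 4) and n ≡ 6 (mod 10), then by the Chinese remainder theorem n ≡ 6 (mod 20). This is exactly n ≡ 6 (mod 20).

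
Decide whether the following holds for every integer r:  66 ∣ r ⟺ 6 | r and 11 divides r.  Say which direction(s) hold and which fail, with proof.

Both directions hold; the statement is true.

(⟹) If 66 ∣ r, write r = 66q. Since 66 = 11·6, r = 6·(11q), so 6 ∣ r; and since 66 = 6·11, r = 11·(6q), so 11 ∣ r.

(⟸) Suppose 6 ∣ r and 11 ∣ r. Any common multiple of 6 and 11 is a multiple of their lcm; here gcd(6, 11) = 1, so lcm(6, 11) = 6·11 = 66, so 66 ∣ r.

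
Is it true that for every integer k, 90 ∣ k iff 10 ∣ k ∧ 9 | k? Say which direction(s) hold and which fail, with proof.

(→) If 90 ∣ k, write k = 90q. Since 90 = 9·10, k = 10·(9q), so 10 ∣ k; and since 90 = 10·9, k = 9·(10q), so 9 ∣ k.

(←) Suppose 10 ∣ k and 9 ∣ k. Any common multiple of 10 and 9 is a multiple of their lcm; here gcd(10, 9) = 1, so lcm(10, 9) = 10·9 = 90, so 90 ∣ k.

Both directions hold; the statement is true.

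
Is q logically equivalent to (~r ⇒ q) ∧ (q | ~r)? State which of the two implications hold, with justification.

Equivalent; both directions hold.

Forward direction. Assume the antecedent. If r is true, the antecedent forces (r = T, q = T), and (~r ⇒ q) ∧ (q | ~r) holds there. If r is false, the antecedent forces (r = F, q = T), and (~r ⇒ q) ∧ (q | ~r) holds there. Either way (~r ⇒ q) ∧ (q | ~r) holds.

Converse. Assume the antecedent. If r is true, the antecedent forces (r = T, q = T), and q holds there. If r is false, the antecedent forces (r = F, q = T), and q holds there. Either way q holds.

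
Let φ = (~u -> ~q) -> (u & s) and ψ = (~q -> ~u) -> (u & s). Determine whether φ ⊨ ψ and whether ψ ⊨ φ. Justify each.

Neither direction holds.

(→) This fails. Under s = F, q = T, u = F, the left side is true but the right side is false.

(←) This fails. Under s = F, q = F, u = T, the left side is false but the right side is true.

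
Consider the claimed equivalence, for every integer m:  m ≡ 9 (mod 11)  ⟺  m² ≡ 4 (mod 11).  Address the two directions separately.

Forward direction. Suppose m ≡ 9 (mod 11). Write m = 11j + 9. Then (11j + 9)² = 121j² + 198j + 81 = 11(11j² + 18j + 7) + 4, so m² ≡ 4 (mod 11).

Converse. This fails: take m = 2. Then 2² = 4 ≡ 4 (mod 11), yet 2 ≡ 2 (mod 11), not 9.

Only the forward implication holds.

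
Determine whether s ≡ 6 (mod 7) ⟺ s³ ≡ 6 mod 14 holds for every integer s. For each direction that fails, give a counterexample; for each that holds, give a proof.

(⟹) This fails: take s = 13. Then 13 ≡ 6 (mod 7), but 13³ = 2197 ≡ 13 (mod 14), not 6.

(⟸) This fails: take s = 10. Then 10³ = 1000 ≡ 6 (mod 14), yet 10 ≡ 3 (mod 7), not 6.

Neither implication holds.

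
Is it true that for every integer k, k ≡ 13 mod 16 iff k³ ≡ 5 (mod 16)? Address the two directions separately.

Both directions hold; the statement is true.

(←) Suppose k³ ≡ 5 (mod 16). The only residue r in {0, …, 15} with r³ ≡ 5 (mod 16) is r = 13, so k ≡ 13 (mod 16).

(→) Suppose k ≡ 13 mod 16. Write k = 16j + 13. Then (16j + 13)³ = 4096j³ + 9984j² + 8112j + 2197 = 16(256j³ + 624j² + 507j + 137) + 5, so k³ ≡ 5 (mod 16).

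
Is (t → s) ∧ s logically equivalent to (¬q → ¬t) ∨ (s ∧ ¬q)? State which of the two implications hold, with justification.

The forward direction holds; the converse fails.

(→) Assume the antecedent. If t is true, the antecedent forces (t = T, q = F, s = T) or (t = T, q = T, s = T), and (¬q → ¬t) ∨ (s ∧ ¬q) holds there. If t is false, (¬q → ¬t) ∨ (s ∧ ¬q) reduces to true regardless of the other variables. Either way (¬q → ¬t) ∨ (s ∧ ¬q) holds.

(←) This fails. Under t = F, q = F, s = F, the left side is false but the right side is true.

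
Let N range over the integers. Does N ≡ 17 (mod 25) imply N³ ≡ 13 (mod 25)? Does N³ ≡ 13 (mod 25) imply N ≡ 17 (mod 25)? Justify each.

(⟹) Suppose N ≡ 17 (mod 25). Write N = 25j + 17. Then (25j + 17)³ = 15625j³ + 31875j² + 21675j + 4913 = 25(625j³ + 1275j² + 867j + 196) + 13, so N³ ≡ 13 (mod 25).

(⟸) Conversely, suppose N³ ≡ 13 (mod 25). The only residue r in {0, …, 24} with r³ ≡ 13 (mod 25) is r = 17, so N ≡ 17 (mod 25).

Both implications hold.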